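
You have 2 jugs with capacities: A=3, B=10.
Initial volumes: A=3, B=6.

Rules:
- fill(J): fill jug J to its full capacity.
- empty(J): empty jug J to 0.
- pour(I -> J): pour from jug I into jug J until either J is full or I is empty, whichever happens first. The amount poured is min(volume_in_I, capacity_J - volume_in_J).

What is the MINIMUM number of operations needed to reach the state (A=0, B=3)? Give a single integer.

BFS from (A=3, B=6). One shortest path:
  1. empty(B) -> (A=3 B=0)
  2. pour(A -> B) -> (A=0 B=3)
Reached target in 2 moves.

Answer: 2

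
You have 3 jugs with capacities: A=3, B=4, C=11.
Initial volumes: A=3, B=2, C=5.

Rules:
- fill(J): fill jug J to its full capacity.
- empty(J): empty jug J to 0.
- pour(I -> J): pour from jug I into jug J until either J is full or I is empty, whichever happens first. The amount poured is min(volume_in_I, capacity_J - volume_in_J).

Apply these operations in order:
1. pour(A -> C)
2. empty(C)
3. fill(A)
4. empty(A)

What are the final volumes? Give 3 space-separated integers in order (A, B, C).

Step 1: pour(A -> C) -> (A=0 B=2 C=8)
Step 2: empty(C) -> (A=0 B=2 C=0)
Step 3: fill(A) -> (A=3 B=2 C=0)
Step 4: empty(A) -> (A=0 B=2 C=0)

Answer: 0 2 0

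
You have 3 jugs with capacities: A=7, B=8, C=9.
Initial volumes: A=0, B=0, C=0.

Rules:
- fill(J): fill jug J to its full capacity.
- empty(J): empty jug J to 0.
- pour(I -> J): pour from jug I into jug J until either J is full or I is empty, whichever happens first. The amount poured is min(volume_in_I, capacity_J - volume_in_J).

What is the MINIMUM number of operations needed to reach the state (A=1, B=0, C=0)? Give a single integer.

BFS from (A=0, B=0, C=0). One shortest path:
  1. fill(B) -> (A=0 B=8 C=0)
  2. pour(B -> A) -> (A=7 B=1 C=0)
  3. empty(A) -> (A=0 B=1 C=0)
  4. pour(B -> A) -> (A=1 B=0 C=0)
Reached target in 4 moves.

Answer: 4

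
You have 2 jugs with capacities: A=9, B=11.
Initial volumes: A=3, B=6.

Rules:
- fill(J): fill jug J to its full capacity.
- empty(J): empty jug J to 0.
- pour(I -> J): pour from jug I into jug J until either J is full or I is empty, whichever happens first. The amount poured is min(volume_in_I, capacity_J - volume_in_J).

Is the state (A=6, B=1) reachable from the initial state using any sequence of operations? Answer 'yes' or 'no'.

BFS explored all 41 reachable states.
Reachable set includes: (0,0), (0,1), (0,2), (0,3), (0,4), (0,5), (0,6), (0,7), (0,8), (0,9), (0,10), (0,11) ...
Target (A=6, B=1) not in reachable set → no.

Answer: no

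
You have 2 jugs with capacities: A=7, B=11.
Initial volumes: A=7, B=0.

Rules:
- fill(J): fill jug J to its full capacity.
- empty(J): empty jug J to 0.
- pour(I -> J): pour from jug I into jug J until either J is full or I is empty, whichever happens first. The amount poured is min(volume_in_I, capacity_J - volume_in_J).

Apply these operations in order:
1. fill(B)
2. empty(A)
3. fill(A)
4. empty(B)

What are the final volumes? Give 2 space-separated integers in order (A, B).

Answer: 7 0

Derivation:
Step 1: fill(B) -> (A=7 B=11)
Step 2: empty(A) -> (A=0 B=11)
Step 3: fill(A) -> (A=7 B=11)
Step 4: empty(B) -> (A=7 B=0)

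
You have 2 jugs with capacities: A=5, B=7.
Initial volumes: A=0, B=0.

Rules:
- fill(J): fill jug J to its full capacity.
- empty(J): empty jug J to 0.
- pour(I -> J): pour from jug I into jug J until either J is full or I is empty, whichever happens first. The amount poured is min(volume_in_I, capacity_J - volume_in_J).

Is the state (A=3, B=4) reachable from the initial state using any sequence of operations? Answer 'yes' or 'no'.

BFS explored all 24 reachable states.
Reachable set includes: (0,0), (0,1), (0,2), (0,3), (0,4), (0,5), (0,6), (0,7), (1,0), (1,7), (2,0), (2,7) ...
Target (A=3, B=4) not in reachable set → no.

Answer: no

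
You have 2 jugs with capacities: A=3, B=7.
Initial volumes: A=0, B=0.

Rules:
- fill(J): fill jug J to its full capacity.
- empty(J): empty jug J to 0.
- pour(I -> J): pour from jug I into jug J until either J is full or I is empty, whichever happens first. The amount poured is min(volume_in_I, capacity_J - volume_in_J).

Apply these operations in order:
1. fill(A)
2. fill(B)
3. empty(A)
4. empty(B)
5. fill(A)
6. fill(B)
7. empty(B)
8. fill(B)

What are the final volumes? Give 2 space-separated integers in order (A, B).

Step 1: fill(A) -> (A=3 B=0)
Step 2: fill(B) -> (A=3 B=7)
Step 3: empty(A) -> (A=0 B=7)
Step 4: empty(B) -> (A=0 B=0)
Step 5: fill(A) -> (A=3 B=0)
Step 6: fill(B) -> (A=3 B=7)
Step 7: empty(B) -> (A=3 B=0)
Step 8: fill(B) -> (A=3 B=7)

Answer: 3 7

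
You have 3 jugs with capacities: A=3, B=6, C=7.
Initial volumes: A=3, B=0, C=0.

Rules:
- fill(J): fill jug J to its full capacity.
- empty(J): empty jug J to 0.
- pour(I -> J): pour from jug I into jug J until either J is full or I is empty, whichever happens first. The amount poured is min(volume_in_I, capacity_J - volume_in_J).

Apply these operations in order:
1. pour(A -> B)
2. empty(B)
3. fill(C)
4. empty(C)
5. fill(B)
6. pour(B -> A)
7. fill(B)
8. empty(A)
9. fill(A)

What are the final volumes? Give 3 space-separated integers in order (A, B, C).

Step 1: pour(A -> B) -> (A=0 B=3 C=0)
Step 2: empty(B) -> (A=0 B=0 C=0)
Step 3: fill(C) -> (A=0 B=0 C=7)
Step 4: empty(C) -> (A=0 B=0 C=0)
Step 5: fill(B) -> (A=0 B=6 C=0)
Step 6: pour(B -> A) -> (A=3 B=3 C=0)
Step 7: fill(B) -> (A=3 B=6 C=0)
Step 8: empty(A) -> (A=0 B=6 C=0)
Step 9: fill(A) -> (A=3 B=6 C=0)

Answer: 3 6 0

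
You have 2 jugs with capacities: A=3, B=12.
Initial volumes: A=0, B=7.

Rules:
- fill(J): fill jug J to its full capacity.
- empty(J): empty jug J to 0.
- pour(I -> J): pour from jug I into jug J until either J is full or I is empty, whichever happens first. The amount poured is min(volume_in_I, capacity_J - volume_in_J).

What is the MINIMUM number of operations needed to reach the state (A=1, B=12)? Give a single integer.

BFS from (A=0, B=7). One shortest path:
  1. fill(A) -> (A=3 B=7)
  2. pour(A -> B) -> (A=0 B=10)
  3. fill(A) -> (A=3 B=10)
  4. pour(A -> B) -> (A=1 B=12)
Reached target in 4 moves.

Answer: 4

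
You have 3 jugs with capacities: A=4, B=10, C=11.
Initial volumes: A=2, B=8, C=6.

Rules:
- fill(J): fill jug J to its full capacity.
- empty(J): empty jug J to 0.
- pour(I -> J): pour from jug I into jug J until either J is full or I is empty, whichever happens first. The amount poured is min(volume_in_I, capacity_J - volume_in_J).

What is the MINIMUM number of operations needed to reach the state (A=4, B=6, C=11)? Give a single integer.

BFS from (A=2, B=8, C=6). One shortest path:
  1. fill(C) -> (A=2 B=8 C=11)
  2. pour(B -> A) -> (A=4 B=6 C=11)
Reached target in 2 moves.

Answer: 2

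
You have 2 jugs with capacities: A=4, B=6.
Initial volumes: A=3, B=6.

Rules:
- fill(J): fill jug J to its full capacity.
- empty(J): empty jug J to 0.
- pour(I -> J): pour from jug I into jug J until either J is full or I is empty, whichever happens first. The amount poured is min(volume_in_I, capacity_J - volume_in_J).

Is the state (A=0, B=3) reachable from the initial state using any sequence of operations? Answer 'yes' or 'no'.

BFS from (A=3, B=6):
  1. empty(B) -> (A=3 B=0)
  2. pour(A -> B) -> (A=0 B=3)
Target reached → yes.

Answer: yes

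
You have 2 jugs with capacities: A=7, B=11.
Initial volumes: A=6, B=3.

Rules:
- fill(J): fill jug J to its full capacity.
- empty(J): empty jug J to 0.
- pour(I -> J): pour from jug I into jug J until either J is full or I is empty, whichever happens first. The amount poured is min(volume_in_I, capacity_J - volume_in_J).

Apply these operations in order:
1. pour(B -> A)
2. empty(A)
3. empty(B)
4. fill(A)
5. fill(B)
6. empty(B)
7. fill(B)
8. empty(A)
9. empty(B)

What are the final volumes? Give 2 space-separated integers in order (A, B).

Step 1: pour(B -> A) -> (A=7 B=2)
Step 2: empty(A) -> (A=0 B=2)
Step 3: empty(B) -> (A=0 B=0)
Step 4: fill(A) -> (A=7 B=0)
Step 5: fill(B) -> (A=7 B=11)
Step 6: empty(B) -> (A=7 B=0)
Step 7: fill(B) -> (A=7 B=11)
Step 8: empty(A) -> (A=0 B=11)
Step 9: empty(B) -> (A=0 B=0)

Answer: 0 0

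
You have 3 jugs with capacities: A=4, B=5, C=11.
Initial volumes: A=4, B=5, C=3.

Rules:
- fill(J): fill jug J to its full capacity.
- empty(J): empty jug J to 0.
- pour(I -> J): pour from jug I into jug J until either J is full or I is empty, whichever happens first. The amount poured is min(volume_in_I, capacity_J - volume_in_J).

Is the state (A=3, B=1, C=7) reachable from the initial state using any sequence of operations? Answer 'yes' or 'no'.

Answer: no

Derivation:
BFS explored all 240 reachable states.
Reachable set includes: (0,0,0), (0,0,1), (0,0,2), (0,0,3), (0,0,4), (0,0,5), (0,0,6), (0,0,7), (0,0,8), (0,0,9), (0,0,10), (0,0,11) ...
Target (A=3, B=1, C=7) not in reachable set → no.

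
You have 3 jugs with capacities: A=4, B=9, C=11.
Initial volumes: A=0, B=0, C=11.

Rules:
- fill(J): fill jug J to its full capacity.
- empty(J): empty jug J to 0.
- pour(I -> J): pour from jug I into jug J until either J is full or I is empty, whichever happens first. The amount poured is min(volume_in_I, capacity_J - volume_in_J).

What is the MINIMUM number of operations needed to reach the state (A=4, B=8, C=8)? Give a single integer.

Answer: 8

Derivation:
BFS from (A=0, B=0, C=11). One shortest path:
  1. pour(C -> A) -> (A=4 B=0 C=7)
  2. pour(A -> B) -> (A=0 B=4 C=7)
  3. pour(C -> A) -> (A=4 B=4 C=3)
  4. pour(A -> B) -> (A=0 B=8 C=3)
  5. pour(C -> A) -> (A=3 B=8 C=0)
  6. pour(B -> C) -> (A=3 B=0 C=8)
  7. fill(B) -> (A=3 B=9 C=8)
  8. pour(B -> A) -> (A=4 B=8 C=8)
Reached target in 8 moves.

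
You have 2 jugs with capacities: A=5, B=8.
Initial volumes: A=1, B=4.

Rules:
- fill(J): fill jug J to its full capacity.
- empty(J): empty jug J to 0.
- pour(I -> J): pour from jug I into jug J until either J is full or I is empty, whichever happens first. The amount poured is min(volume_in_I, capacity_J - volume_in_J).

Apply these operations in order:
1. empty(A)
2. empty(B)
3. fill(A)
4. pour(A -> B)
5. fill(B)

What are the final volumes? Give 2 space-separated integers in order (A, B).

Step 1: empty(A) -> (A=0 B=4)
Step 2: empty(B) -> (A=0 B=0)
Step 3: fill(A) -> (A=5 B=0)
Step 4: pour(A -> B) -> (A=0 B=5)
Step 5: fill(B) -> (A=0 B=8)

Answer: 0 8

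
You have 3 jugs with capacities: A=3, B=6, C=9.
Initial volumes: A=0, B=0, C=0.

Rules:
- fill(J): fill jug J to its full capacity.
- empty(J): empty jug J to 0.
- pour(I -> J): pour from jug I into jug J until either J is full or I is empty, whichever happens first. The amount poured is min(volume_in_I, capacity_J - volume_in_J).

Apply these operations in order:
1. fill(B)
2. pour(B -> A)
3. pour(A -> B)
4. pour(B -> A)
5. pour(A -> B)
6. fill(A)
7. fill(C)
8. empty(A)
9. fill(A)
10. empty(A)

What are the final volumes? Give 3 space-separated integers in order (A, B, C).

Answer: 0 6 9

Derivation:
Step 1: fill(B) -> (A=0 B=6 C=0)
Step 2: pour(B -> A) -> (A=3 B=3 C=0)
Step 3: pour(A -> B) -> (A=0 B=6 C=0)
Step 4: pour(B -> A) -> (A=3 B=3 C=0)
Step 5: pour(A -> B) -> (A=0 B=6 C=0)
Step 6: fill(A) -> (A=3 B=6 C=0)
Step 7: fill(C) -> (A=3 B=6 C=9)
Step 8: empty(A) -> (A=0 B=6 C=9)
Step 9: fill(A) -> (A=3 B=6 C=9)
Step 10: empty(A) -> (A=0 B=6 C=9)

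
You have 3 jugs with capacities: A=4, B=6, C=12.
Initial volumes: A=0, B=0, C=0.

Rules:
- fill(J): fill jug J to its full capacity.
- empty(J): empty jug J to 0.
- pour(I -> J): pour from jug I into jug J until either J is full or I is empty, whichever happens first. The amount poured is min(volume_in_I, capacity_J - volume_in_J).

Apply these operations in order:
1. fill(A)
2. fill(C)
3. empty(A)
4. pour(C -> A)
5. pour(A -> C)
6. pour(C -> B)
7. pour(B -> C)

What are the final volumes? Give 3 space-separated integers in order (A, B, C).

Answer: 0 0 12

Derivation:
Step 1: fill(A) -> (A=4 B=0 C=0)
Step 2: fill(C) -> (A=4 B=0 C=12)
Step 3: empty(A) -> (A=0 B=0 C=12)
Step 4: pour(C -> A) -> (A=4 B=0 C=8)
Step 5: pour(A -> C) -> (A=0 B=0 C=12)
Step 6: pour(C -> B) -> (A=0 B=6 C=6)
Step 7: pour(B -> C) -> (A=0 B=0 C=12)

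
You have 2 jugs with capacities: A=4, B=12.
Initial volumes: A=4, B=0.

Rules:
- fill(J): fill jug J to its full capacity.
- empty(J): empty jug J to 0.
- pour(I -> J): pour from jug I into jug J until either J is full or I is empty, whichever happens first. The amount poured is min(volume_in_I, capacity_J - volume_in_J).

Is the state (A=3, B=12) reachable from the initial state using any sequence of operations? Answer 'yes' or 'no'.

Answer: no

Derivation:
BFS explored all 8 reachable states.
Reachable set includes: (0,0), (0,4), (0,8), (0,12), (4,0), (4,4), (4,8), (4,12)
Target (A=3, B=12) not in reachable set → no.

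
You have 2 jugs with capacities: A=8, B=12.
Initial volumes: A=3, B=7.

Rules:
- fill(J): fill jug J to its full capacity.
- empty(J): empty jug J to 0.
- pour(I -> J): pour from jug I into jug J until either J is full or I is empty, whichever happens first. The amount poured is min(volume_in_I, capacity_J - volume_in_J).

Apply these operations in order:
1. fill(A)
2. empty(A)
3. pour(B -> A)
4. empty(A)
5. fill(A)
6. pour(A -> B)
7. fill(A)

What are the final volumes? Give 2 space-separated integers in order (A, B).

Answer: 8 8

Derivation:
Step 1: fill(A) -> (A=8 B=7)
Step 2: empty(A) -> (A=0 B=7)
Step 3: pour(B -> A) -> (A=7 B=0)
Step 4: empty(A) -> (A=0 B=0)
Step 5: fill(A) -> (A=8 B=0)
Step 6: pour(A -> B) -> (A=0 B=8)
Step 7: fill(A) -> (A=8 B=8)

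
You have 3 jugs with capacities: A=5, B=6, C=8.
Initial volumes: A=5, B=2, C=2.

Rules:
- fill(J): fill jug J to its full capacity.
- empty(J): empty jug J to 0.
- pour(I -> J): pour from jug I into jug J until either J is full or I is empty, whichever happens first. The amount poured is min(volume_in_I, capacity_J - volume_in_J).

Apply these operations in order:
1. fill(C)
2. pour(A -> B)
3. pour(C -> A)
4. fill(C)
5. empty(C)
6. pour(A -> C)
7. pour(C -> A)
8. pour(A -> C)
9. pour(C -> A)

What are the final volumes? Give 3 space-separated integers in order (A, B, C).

Step 1: fill(C) -> (A=5 B=2 C=8)
Step 2: pour(A -> B) -> (A=1 B=6 C=8)
Step 3: pour(C -> A) -> (A=5 B=6 C=4)
Step 4: fill(C) -> (A=5 B=6 C=8)
Step 5: empty(C) -> (A=5 B=6 C=0)
Step 6: pour(A -> C) -> (A=0 B=6 C=5)
Step 7: pour(C -> A) -> (A=5 B=6 C=0)
Step 8: pour(A -> C) -> (A=0 B=6 C=5)
Step 9: pour(C -> A) -> (A=5 B=6 C=0)

Answer: 5 6 0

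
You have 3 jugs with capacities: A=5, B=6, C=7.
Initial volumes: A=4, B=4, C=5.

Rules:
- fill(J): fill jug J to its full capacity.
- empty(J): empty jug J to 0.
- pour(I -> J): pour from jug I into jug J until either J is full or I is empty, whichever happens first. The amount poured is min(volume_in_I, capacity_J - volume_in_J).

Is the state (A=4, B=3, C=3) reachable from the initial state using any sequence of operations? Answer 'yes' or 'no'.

Answer: no

Derivation:
BFS explored all 217 reachable states.
Reachable set includes: (0,0,0), (0,0,1), (0,0,2), (0,0,3), (0,0,4), (0,0,5), (0,0,6), (0,0,7), (0,1,0), (0,1,1), (0,1,2), (0,1,3) ...
Target (A=4, B=3, C=3) not in reachable set → no.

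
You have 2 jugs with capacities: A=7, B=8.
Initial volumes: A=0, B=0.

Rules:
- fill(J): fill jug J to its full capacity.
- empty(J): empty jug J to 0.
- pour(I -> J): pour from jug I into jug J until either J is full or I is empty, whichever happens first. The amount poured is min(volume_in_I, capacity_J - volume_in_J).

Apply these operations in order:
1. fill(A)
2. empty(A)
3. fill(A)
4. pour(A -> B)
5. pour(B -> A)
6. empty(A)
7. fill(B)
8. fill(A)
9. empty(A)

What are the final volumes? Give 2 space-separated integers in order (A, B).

Step 1: fill(A) -> (A=7 B=0)
Step 2: empty(A) -> (A=0 B=0)
Step 3: fill(A) -> (A=7 B=0)
Step 4: pour(A -> B) -> (A=0 B=7)
Step 5: pour(B -> A) -> (A=7 B=0)
Step 6: empty(A) -> (A=0 B=0)
Step 7: fill(B) -> (A=0 B=8)
Step 8: fill(A) -> (A=7 B=8)
Step 9: empty(A) -> (A=0 B=8)

Answer: 0 8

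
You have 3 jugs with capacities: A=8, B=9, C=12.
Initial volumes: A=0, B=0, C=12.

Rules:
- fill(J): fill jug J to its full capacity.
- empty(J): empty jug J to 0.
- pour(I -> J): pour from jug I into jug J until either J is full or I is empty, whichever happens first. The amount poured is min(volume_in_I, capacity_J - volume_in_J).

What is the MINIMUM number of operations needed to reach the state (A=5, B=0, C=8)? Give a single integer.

Answer: 7

Derivation:
BFS from (A=0, B=0, C=12). One shortest path:
  1. fill(B) -> (A=0 B=9 C=12)
  2. pour(B -> A) -> (A=8 B=1 C=12)
  3. empty(A) -> (A=0 B=1 C=12)
  4. pour(C -> A) -> (A=8 B=1 C=4)
  5. pour(C -> B) -> (A=8 B=5 C=0)
  6. pour(A -> C) -> (A=0 B=5 C=8)
  7. pour(B -> A) -> (A=5 B=0 C=8)
Reached target in 7 moves.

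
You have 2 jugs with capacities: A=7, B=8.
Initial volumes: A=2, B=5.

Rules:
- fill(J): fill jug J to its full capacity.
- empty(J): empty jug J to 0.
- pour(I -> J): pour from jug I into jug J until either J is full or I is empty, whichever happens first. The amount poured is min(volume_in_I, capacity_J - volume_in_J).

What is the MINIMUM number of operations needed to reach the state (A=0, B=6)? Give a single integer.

Answer: 5

Derivation:
BFS from (A=2, B=5). One shortest path:
  1. empty(A) -> (A=0 B=5)
  2. pour(B -> A) -> (A=5 B=0)
  3. fill(B) -> (A=5 B=8)
  4. pour(B -> A) -> (A=7 B=6)
  5. empty(A) -> (A=0 B=6)
Reached target in 5 moves.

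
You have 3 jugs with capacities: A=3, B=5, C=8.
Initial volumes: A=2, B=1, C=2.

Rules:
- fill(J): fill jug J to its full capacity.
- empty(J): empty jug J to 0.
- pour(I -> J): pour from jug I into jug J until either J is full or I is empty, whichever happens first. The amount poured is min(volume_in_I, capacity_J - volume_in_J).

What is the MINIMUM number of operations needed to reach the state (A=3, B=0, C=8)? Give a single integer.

Answer: 2

Derivation:
BFS from (A=2, B=1, C=2). One shortest path:
  1. fill(C) -> (A=2 B=1 C=8)
  2. pour(B -> A) -> (A=3 B=0 C=8)
Reached target in 2 moves.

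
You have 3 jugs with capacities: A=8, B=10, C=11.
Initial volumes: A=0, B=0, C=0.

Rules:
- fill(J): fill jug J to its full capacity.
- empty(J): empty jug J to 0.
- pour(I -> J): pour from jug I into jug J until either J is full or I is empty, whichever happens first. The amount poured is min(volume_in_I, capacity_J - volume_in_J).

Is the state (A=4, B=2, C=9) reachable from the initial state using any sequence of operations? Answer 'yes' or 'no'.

BFS explored all 558 reachable states.
Reachable set includes: (0,0,0), (0,0,1), (0,0,2), (0,0,3), (0,0,4), (0,0,5), (0,0,6), (0,0,7), (0,0,8), (0,0,9), (0,0,10), (0,0,11) ...
Target (A=4, B=2, C=9) not in reachable set → no.

Answer: no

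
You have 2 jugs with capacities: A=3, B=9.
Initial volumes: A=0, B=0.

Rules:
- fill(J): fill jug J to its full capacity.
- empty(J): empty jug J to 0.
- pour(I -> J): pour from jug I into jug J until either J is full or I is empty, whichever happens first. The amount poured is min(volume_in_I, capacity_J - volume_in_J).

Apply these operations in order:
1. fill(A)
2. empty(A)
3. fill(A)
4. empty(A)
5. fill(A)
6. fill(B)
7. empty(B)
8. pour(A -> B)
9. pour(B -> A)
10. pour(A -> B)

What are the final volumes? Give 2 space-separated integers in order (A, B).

Step 1: fill(A) -> (A=3 B=0)
Step 2: empty(A) -> (A=0 B=0)
Step 3: fill(A) -> (A=3 B=0)
Step 4: empty(A) -> (A=0 B=0)
Step 5: fill(A) -> (A=3 B=0)
Step 6: fill(B) -> (A=3 B=9)
Step 7: empty(B) -> (A=3 B=0)
Step 8: pour(A -> B) -> (A=0 B=3)
Step 9: pour(B -> A) -> (A=3 B=0)
Step 10: pour(A -> B) -> (A=0 B=3)

Answer: 0 3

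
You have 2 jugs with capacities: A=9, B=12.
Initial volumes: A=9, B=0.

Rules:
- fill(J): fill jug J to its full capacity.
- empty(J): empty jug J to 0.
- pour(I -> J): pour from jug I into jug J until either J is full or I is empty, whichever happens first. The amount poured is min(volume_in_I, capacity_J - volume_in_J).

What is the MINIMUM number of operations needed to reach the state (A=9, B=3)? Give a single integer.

BFS from (A=9, B=0). One shortest path:
  1. empty(A) -> (A=0 B=0)
  2. fill(B) -> (A=0 B=12)
  3. pour(B -> A) -> (A=9 B=3)
Reached target in 3 moves.

Answer: 3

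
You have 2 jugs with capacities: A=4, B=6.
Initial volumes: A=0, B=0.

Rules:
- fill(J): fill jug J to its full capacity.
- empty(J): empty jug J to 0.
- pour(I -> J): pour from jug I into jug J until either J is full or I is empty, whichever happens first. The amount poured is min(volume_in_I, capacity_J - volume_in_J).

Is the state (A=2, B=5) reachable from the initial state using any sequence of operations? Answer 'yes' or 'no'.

BFS explored all 10 reachable states.
Reachable set includes: (0,0), (0,2), (0,4), (0,6), (2,0), (2,6), (4,0), (4,2), (4,4), (4,6)
Target (A=2, B=5) not in reachable set → no.

Answer: no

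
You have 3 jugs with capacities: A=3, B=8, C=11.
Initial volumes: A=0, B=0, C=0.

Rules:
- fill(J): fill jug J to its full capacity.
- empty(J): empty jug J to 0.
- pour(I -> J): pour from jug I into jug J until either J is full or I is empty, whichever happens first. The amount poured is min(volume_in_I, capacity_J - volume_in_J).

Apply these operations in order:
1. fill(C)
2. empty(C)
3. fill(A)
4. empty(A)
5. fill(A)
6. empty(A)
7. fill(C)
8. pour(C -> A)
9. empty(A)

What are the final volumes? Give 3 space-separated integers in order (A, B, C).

Step 1: fill(C) -> (A=0 B=0 C=11)
Step 2: empty(C) -> (A=0 B=0 C=0)
Step 3: fill(A) -> (A=3 B=0 C=0)
Step 4: empty(A) -> (A=0 B=0 C=0)
Step 5: fill(A) -> (A=3 B=0 C=0)
Step 6: empty(A) -> (A=0 B=0 C=0)
Step 7: fill(C) -> (A=0 B=0 C=11)
Step 8: pour(C -> A) -> (A=3 B=0 C=8)
Step 9: empty(A) -> (A=0 B=0 C=8)

Answer: 0 0 8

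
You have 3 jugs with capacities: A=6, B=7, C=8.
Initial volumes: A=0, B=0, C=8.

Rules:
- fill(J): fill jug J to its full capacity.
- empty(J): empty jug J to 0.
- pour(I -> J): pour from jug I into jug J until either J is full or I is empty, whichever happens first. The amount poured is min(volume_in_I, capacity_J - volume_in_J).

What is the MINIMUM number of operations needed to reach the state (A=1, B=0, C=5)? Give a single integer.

BFS from (A=0, B=0, C=8). One shortest path:
  1. fill(A) -> (A=6 B=0 C=8)
  2. pour(A -> B) -> (A=0 B=6 C=8)
  3. pour(C -> A) -> (A=6 B=6 C=2)
  4. pour(A -> B) -> (A=5 B=7 C=2)
  5. pour(B -> C) -> (A=5 B=1 C=8)
  6. empty(C) -> (A=5 B=1 C=0)
  7. pour(A -> C) -> (A=0 B=1 C=5)
  8. pour(B -> A) -> (A=1 B=0 C=5)
Reached target in 8 moves.

Answer: 8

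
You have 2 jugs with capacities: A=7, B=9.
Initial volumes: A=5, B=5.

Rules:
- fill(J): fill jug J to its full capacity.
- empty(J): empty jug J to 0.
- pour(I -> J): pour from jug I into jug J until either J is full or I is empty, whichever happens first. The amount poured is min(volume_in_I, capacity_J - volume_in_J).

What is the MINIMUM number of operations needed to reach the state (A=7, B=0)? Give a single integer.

BFS from (A=5, B=5). One shortest path:
  1. fill(A) -> (A=7 B=5)
  2. empty(B) -> (A=7 B=0)
Reached target in 2 moves.

Answer: 2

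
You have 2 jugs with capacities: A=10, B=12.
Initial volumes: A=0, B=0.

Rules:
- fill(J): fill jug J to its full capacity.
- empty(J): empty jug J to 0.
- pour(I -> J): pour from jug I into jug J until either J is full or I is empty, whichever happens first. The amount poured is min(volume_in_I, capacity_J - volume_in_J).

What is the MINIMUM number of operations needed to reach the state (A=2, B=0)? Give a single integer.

Answer: 4

Derivation:
BFS from (A=0, B=0). One shortest path:
  1. fill(B) -> (A=0 B=12)
  2. pour(B -> A) -> (A=10 B=2)
  3. empty(A) -> (A=0 B=2)
  4. pour(B -> A) -> (A=2 B=0)
Reached target in 4 moves.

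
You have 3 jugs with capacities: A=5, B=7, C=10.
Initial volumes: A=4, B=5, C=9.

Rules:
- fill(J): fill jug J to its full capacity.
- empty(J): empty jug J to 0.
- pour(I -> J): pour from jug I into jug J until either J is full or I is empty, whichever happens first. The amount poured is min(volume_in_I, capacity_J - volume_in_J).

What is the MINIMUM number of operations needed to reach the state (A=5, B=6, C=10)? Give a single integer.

Answer: 3

Derivation:
BFS from (A=4, B=5, C=9). One shortest path:
  1. fill(A) -> (A=5 B=5 C=9)
  2. fill(B) -> (A=5 B=7 C=9)
  3. pour(B -> C) -> (A=5 B=6 C=10)
Reached target in 3 moves.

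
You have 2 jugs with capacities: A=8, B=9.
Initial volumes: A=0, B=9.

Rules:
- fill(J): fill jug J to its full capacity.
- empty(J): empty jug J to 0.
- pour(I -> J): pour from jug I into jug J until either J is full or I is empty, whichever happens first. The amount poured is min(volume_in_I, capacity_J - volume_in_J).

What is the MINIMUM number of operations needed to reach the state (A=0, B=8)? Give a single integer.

Answer: 3

Derivation:
BFS from (A=0, B=9). One shortest path:
  1. fill(A) -> (A=8 B=9)
  2. empty(B) -> (A=8 B=0)
  3. pour(A -> B) -> (A=0 B=8)
Reached target in 3 moves.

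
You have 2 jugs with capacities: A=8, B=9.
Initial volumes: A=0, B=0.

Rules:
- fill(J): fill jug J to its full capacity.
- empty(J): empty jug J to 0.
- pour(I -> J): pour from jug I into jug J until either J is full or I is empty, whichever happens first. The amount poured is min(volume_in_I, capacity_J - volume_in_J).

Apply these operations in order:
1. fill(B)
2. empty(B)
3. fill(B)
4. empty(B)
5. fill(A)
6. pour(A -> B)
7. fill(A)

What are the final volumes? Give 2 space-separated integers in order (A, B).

Step 1: fill(B) -> (A=0 B=9)
Step 2: empty(B) -> (A=0 B=0)
Step 3: fill(B) -> (A=0 B=9)
Step 4: empty(B) -> (A=0 B=0)
Step 5: fill(A) -> (A=8 B=0)
Step 6: pour(A -> B) -> (A=0 B=8)
Step 7: fill(A) -> (A=8 B=8)

Answer: 8 8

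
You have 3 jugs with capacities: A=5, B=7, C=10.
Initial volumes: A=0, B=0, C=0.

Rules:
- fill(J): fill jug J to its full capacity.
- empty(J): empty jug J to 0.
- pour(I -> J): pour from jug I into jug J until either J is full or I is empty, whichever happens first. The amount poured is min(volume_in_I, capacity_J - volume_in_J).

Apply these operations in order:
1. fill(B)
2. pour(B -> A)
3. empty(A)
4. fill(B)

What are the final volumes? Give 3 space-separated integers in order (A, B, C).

Step 1: fill(B) -> (A=0 B=7 C=0)
Step 2: pour(B -> A) -> (A=5 B=2 C=0)
Step 3: empty(A) -> (A=0 B=2 C=0)
Step 4: fill(B) -> (A=0 B=7 C=0)

Answer: 0 7 0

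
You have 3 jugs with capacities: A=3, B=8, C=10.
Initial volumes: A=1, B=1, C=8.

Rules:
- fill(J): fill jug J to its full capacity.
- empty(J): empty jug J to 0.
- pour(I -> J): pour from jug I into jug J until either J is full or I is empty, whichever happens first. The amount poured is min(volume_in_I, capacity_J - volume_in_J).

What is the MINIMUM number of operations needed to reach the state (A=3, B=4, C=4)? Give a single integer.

Answer: 5

Derivation:
BFS from (A=1, B=1, C=8). One shortest path:
  1. empty(A) -> (A=0 B=1 C=8)
  2. fill(C) -> (A=0 B=1 C=10)
  3. pour(C -> A) -> (A=3 B=1 C=7)
  4. pour(A -> B) -> (A=0 B=4 C=7)
  5. pour(C -> A) -> (A=3 B=4 C=4)
Reached target in 5 moves.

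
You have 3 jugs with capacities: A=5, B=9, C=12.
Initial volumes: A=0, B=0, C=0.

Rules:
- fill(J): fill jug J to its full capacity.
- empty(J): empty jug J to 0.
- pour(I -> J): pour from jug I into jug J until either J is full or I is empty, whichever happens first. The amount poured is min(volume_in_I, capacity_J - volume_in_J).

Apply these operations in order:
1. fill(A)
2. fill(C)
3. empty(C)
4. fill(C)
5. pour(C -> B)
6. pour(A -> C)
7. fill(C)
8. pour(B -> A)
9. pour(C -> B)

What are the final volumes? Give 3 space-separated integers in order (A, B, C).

Step 1: fill(A) -> (A=5 B=0 C=0)
Step 2: fill(C) -> (A=5 B=0 C=12)
Step 3: empty(C) -> (A=5 B=0 C=0)
Step 4: fill(C) -> (A=5 B=0 C=12)
Step 5: pour(C -> B) -> (A=5 B=9 C=3)
Step 6: pour(A -> C) -> (A=0 B=9 C=8)
Step 7: fill(C) -> (A=0 B=9 C=12)
Step 8: pour(B -> A) -> (A=5 B=4 C=12)
Step 9: pour(C -> B) -> (A=5 B=9 C=7)

Answer: 5 9 7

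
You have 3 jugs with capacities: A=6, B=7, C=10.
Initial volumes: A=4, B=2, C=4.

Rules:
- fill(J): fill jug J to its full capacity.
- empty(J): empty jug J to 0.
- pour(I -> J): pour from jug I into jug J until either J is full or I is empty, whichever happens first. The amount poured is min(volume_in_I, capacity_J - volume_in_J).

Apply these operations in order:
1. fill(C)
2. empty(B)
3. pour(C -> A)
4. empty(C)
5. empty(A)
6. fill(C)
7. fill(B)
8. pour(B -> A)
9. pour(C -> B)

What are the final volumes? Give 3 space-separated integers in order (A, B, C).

Answer: 6 7 4

Derivation:
Step 1: fill(C) -> (A=4 B=2 C=10)
Step 2: empty(B) -> (A=4 B=0 C=10)
Step 3: pour(C -> A) -> (A=6 B=0 C=8)
Step 4: empty(C) -> (A=6 B=0 C=0)
Step 5: empty(A) -> (A=0 B=0 C=0)
Step 6: fill(C) -> (A=0 B=0 C=10)
Step 7: fill(B) -> (A=0 B=7 C=10)
Step 8: pour(B -> A) -> (A=6 B=1 C=10)
Step 9: pour(C -> B) -> (A=6 B=7 C=4)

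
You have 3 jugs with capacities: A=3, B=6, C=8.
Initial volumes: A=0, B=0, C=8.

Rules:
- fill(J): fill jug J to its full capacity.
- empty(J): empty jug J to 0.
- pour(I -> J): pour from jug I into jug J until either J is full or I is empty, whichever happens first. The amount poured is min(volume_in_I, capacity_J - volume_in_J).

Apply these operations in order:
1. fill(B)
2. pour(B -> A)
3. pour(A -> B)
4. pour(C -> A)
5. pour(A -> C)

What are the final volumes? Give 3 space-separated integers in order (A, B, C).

Step 1: fill(B) -> (A=0 B=6 C=8)
Step 2: pour(B -> A) -> (A=3 B=3 C=8)
Step 3: pour(A -> B) -> (A=0 B=6 C=8)
Step 4: pour(C -> A) -> (A=3 B=6 C=5)
Step 5: pour(A -> C) -> (A=0 B=6 C=8)

Answer: 0 6 8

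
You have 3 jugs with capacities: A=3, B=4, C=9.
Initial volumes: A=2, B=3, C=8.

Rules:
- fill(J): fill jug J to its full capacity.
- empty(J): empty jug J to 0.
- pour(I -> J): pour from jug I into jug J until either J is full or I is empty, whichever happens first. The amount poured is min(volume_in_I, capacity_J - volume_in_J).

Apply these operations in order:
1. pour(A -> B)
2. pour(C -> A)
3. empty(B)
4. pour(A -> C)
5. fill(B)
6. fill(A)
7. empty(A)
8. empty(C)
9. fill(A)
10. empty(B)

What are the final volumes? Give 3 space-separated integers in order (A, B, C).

Step 1: pour(A -> B) -> (A=1 B=4 C=8)
Step 2: pour(C -> A) -> (A=3 B=4 C=6)
Step 3: empty(B) -> (A=3 B=0 C=6)
Step 4: pour(A -> C) -> (A=0 B=0 C=9)
Step 5: fill(B) -> (A=0 B=4 C=9)
Step 6: fill(A) -> (A=3 B=4 C=9)
Step 7: empty(A) -> (A=0 B=4 C=9)
Step 8: empty(C) -> (A=0 B=4 C=0)
Step 9: fill(A) -> (A=3 B=4 C=0)
Step 10: empty(B) -> (A=3 B=0 C=0)

Answer: 3 0 0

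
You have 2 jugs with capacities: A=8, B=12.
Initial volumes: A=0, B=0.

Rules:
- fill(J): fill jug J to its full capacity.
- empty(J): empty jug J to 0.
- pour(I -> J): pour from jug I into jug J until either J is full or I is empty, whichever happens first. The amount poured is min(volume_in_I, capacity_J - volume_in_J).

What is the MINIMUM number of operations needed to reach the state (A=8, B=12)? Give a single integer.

Answer: 2

Derivation:
BFS from (A=0, B=0). One shortest path:
  1. fill(A) -> (A=8 B=0)
  2. fill(B) -> (A=8 B=12)
Reached target in 2 moves.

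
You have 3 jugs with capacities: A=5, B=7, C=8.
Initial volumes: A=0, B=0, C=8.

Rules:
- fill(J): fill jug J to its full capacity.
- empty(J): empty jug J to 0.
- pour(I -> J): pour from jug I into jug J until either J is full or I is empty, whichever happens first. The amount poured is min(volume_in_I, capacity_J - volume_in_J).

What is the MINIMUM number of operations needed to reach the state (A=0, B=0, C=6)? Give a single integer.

Answer: 4

Derivation:
BFS from (A=0, B=0, C=8). One shortest path:
  1. fill(A) -> (A=5 B=0 C=8)
  2. pour(A -> B) -> (A=0 B=5 C=8)
  3. pour(C -> B) -> (A=0 B=7 C=6)
  4. empty(B) -> (A=0 B=0 C=6)
Reached target in 4 moves.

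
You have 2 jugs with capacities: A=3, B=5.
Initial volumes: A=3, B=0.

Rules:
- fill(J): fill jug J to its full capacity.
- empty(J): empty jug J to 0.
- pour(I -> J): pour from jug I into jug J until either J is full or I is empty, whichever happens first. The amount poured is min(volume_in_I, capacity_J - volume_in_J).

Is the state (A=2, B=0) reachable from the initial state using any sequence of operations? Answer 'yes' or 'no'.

BFS from (A=3, B=0):
  1. empty(A) -> (A=0 B=0)
  2. fill(B) -> (A=0 B=5)
  3. pour(B -> A) -> (A=3 B=2)
  4. empty(A) -> (A=0 B=2)
  5. pour(B -> A) -> (A=2 B=0)
Target reached → yes.

Answer: yes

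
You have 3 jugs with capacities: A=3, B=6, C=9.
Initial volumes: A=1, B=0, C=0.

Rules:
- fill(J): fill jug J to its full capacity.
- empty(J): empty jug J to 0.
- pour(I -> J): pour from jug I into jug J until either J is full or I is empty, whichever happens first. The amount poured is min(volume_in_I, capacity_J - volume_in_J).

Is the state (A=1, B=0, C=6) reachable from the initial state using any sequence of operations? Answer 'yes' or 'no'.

BFS from (A=1, B=0, C=0):
  1. fill(B) -> (A=1 B=6 C=0)
  2. pour(B -> C) -> (A=1 B=0 C=6)
Target reached → yes.

Answer: yes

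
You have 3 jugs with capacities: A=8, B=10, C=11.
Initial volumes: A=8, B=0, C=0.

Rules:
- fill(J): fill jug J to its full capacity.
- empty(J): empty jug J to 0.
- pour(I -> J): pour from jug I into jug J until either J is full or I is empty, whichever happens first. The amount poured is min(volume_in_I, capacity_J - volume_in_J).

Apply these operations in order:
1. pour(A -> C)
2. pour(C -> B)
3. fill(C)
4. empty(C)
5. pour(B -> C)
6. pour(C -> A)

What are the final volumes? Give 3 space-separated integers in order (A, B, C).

Step 1: pour(A -> C) -> (A=0 B=0 C=8)
Step 2: pour(C -> B) -> (A=0 B=8 C=0)
Step 3: fill(C) -> (A=0 B=8 C=11)
Step 4: empty(C) -> (A=0 B=8 C=0)
Step 5: pour(B -> C) -> (A=0 B=0 C=8)
Step 6: pour(C -> A) -> (A=8 B=0 C=0)

Answer: 8 0 0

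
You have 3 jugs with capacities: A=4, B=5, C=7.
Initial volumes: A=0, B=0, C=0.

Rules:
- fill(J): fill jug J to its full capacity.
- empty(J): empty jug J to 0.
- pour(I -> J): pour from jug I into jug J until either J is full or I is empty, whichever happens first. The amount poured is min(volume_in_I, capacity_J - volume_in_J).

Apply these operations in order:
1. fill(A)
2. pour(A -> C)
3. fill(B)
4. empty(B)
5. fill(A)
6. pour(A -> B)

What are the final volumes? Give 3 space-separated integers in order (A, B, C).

Step 1: fill(A) -> (A=4 B=0 C=0)
Step 2: pour(A -> C) -> (A=0 B=0 C=4)
Step 3: fill(B) -> (A=0 B=5 C=4)
Step 4: empty(B) -> (A=0 B=0 C=4)
Step 5: fill(A) -> (A=4 B=0 C=4)
Step 6: pour(A -> B) -> (A=0 B=4 C=4)

Answer: 0 4 4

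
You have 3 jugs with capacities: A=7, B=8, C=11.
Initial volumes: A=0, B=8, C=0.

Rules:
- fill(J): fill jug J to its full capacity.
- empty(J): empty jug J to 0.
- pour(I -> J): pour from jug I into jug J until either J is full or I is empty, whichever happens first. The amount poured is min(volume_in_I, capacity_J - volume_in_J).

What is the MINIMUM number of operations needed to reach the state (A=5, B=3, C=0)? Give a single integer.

Answer: 7

Derivation:
BFS from (A=0, B=8, C=0). One shortest path:
  1. pour(B -> C) -> (A=0 B=0 C=8)
  2. fill(B) -> (A=0 B=8 C=8)
  3. pour(B -> C) -> (A=0 B=5 C=11)
  4. pour(B -> A) -> (A=5 B=0 C=11)
  5. pour(C -> B) -> (A=5 B=8 C=3)
  6. empty(B) -> (A=5 B=0 C=3)
  7. pour(C -> B) -> (A=5 B=3 C=0)
Reached target in 7 moves.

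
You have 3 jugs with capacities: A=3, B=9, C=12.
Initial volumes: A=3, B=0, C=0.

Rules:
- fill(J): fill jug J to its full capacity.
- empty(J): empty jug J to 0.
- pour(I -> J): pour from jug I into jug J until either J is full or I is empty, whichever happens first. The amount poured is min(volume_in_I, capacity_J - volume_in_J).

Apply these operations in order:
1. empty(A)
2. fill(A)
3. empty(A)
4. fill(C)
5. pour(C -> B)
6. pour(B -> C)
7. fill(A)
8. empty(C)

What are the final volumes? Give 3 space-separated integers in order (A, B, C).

Step 1: empty(A) -> (A=0 B=0 C=0)
Step 2: fill(A) -> (A=3 B=0 C=0)
Step 3: empty(A) -> (A=0 B=0 C=0)
Step 4: fill(C) -> (A=0 B=0 C=12)
Step 5: pour(C -> B) -> (A=0 B=9 C=3)
Step 6: pour(B -> C) -> (A=0 B=0 C=12)
Step 7: fill(A) -> (A=3 B=0 C=12)
Step 8: empty(C) -> (A=3 B=0 C=0)

Answer: 3 0 0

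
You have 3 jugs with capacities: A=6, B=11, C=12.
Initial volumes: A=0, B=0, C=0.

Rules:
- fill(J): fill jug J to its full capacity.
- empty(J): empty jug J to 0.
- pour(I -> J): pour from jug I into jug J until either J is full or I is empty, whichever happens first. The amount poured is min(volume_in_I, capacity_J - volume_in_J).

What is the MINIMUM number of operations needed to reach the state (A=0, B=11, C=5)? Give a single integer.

Answer: 5

Derivation:
BFS from (A=0, B=0, C=0). One shortest path:
  1. fill(B) -> (A=0 B=11 C=0)
  2. pour(B -> A) -> (A=6 B=5 C=0)
  3. empty(A) -> (A=0 B=5 C=0)
  4. pour(B -> C) -> (A=0 B=0 C=5)
  5. fill(B) -> (A=0 B=11 C=5)
Reached target in 5 moves.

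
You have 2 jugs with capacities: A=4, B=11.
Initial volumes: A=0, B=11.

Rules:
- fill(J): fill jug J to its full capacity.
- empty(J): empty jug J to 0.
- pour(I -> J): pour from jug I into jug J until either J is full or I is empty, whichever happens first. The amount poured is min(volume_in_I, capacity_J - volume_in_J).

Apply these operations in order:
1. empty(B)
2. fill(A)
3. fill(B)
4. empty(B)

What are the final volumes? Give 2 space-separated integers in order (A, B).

Step 1: empty(B) -> (A=0 B=0)
Step 2: fill(A) -> (A=4 B=0)
Step 3: fill(B) -> (A=4 B=11)
Step 4: empty(B) -> (A=4 B=0)

Answer: 4 0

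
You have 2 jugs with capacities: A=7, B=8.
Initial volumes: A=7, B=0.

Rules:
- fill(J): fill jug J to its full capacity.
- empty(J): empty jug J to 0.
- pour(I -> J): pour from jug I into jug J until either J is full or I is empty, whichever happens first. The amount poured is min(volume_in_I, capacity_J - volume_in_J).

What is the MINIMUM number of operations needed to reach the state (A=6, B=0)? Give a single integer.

BFS from (A=7, B=0). One shortest path:
  1. pour(A -> B) -> (A=0 B=7)
  2. fill(A) -> (A=7 B=7)
  3. pour(A -> B) -> (A=6 B=8)
  4. empty(B) -> (A=6 B=0)
Reached target in 4 moves.

Answer: 4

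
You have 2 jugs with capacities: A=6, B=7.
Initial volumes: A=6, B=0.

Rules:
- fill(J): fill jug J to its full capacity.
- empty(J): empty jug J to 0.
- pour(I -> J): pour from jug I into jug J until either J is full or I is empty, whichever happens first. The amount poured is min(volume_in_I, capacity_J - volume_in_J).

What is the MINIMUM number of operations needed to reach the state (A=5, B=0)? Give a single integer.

Answer: 4

Derivation:
BFS from (A=6, B=0). One shortest path:
  1. pour(A -> B) -> (A=0 B=6)
  2. fill(A) -> (A=6 B=6)
  3. pour(A -> B) -> (A=5 B=7)
  4. empty(B) -> (A=5 B=0)
Reached target in 4 moves.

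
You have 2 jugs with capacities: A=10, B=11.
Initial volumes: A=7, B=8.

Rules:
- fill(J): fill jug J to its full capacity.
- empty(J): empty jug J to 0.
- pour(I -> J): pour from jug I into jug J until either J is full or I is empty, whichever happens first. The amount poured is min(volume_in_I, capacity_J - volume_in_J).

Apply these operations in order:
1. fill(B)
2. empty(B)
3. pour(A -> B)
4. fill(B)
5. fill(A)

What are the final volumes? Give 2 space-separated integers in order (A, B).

Step 1: fill(B) -> (A=7 B=11)
Step 2: empty(B) -> (A=7 B=0)
Step 3: pour(A -> B) -> (A=0 B=7)
Step 4: fill(B) -> (A=0 B=11)
Step 5: fill(A) -> (A=10 B=11)

Answer: 10 11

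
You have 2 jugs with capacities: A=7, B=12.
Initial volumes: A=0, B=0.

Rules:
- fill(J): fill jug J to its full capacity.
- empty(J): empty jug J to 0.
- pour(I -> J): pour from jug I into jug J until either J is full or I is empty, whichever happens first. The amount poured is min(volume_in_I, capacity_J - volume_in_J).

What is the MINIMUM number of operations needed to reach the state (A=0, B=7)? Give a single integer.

Answer: 2

Derivation:
BFS from (A=0, B=0). One shortest path:
  1. fill(A) -> (A=7 B=0)
  2. pour(A -> B) -> (A=0 B=7)
Reached target in 2 moves.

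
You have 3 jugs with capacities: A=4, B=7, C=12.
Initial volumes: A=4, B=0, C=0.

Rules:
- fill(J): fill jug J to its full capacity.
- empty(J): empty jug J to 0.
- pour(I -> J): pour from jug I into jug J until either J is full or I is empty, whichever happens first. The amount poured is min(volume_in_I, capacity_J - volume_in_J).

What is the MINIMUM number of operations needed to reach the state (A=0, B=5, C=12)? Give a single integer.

BFS from (A=4, B=0, C=0). One shortest path:
  1. empty(A) -> (A=0 B=0 C=0)
  2. fill(C) -> (A=0 B=0 C=12)
  3. pour(C -> B) -> (A=0 B=7 C=5)
  4. empty(B) -> (A=0 B=0 C=5)
  5. pour(C -> B) -> (A=0 B=5 C=0)
  6. fill(C) -> (A=0 B=5 C=12)
Reached target in 6 moves.

Answer: 6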